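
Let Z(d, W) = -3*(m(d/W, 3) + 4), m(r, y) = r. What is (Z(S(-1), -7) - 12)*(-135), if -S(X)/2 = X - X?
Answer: 3240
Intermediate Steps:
S(X) = 0 (S(X) = -2*(X - X) = -2*0 = 0)
Z(d, W) = -12 - 3*d/W (Z(d, W) = -3*(d/W + 4) = -3*(4 + d/W) = -12 - 3*d/W)
(Z(S(-1), -7) - 12)*(-135) = ((-12 - 3*0/(-7)) - 12)*(-135) = ((-12 - 3*0*(-⅐)) - 12)*(-135) = ((-12 + 0) - 12)*(-135) = (-12 - 12)*(-135) = -24*(-135) = 3240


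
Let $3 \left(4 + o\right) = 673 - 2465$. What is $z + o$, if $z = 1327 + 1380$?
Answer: $\frac{6317}{3} \approx 2105.7$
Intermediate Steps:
$o = - \frac{1804}{3}$ ($o = -4 + \frac{673 - 2465}{3} = -4 + \frac{1}{3} \left(-1792\right) = -4 - \frac{1792}{3} = - \frac{1804}{3} \approx -601.33$)
$z = 2707$
$z + o = 2707 - \frac{1804}{3} = \frac{6317}{3}$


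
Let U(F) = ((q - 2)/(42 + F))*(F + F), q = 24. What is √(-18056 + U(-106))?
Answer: 3*I*√31970/4 ≈ 134.1*I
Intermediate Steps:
U(F) = 44*F/(42 + F) (U(F) = ((24 - 2)/(42 + F))*(F + F) = (22/(42 + F))*(2*F) = 44*F/(42 + F))
√(-18056 + U(-106)) = √(-18056 + 44*(-106)/(42 - 106)) = √(-18056 + 44*(-106)/(-64)) = √(-18056 + 44*(-106)*(-1/64)) = √(-18056 + 583/8) = √(-143865/8) = 3*I*√31970/4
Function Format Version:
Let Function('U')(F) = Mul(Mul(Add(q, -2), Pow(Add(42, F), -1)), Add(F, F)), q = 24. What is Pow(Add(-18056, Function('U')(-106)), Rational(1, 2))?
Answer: Mul(Rational(3, 4), I, Pow(31970, Rational(1, 2))) ≈ Mul(134.10, I)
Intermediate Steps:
Function('U')(F) = Mul(44, F, Pow(Add(42, F), -1)) (Function('U')(F) = Mul(Mul(Add(24, -2), Pow(Add(42, F), -1)), Add(F, F)) = Mul(Mul(22, Pow(Add(42, F), -1)), Mul(2, F)) = Mul(44, F, Pow(Add(42, F), -1)))
Pow(Add(-18056, Function('U')(-106)), Rational(1, 2)) = Pow(Add(-18056, Mul(44, -106, Pow(Add(42, -106), -1))), Rational(1, 2)) = Pow(Add(-18056, Mul(44, -106, Pow(-64, -1))), Rational(1, 2)) = Pow(Add(-18056, Mul(44, -106, Rational(-1, 64))), Rational(1, 2)) = Pow(Add(-18056, Rational(583, 8)), Rational(1, 2)) = Pow(Rational(-143865, 8), Rational(1, 2)) = Mul(Rational(3, 4), I, Pow(31970, Rational(1, 2)))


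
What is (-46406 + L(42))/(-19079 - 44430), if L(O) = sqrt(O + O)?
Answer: 46406/63509 - 2*sqrt(21)/63509 ≈ 0.73056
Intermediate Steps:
L(O) = sqrt(2)*sqrt(O) (L(O) = sqrt(2*O) = sqrt(2)*sqrt(O))
(-46406 + L(42))/(-19079 - 44430) = (-46406 + sqrt(2)*sqrt(42))/(-19079 - 44430) = (-46406 + 2*sqrt(21))/(-63509) = (-46406 + 2*sqrt(21))*(-1/63509) = 46406/63509 - 2*sqrt(21)/63509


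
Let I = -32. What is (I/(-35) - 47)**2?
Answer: 2601769/1225 ≈ 2123.9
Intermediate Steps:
(I/(-35) - 47)**2 = (-32/(-35) - 47)**2 = (-32*(-1/35) - 47)**2 = (32/35 - 47)**2 = (-1613/35)**2 = 2601769/1225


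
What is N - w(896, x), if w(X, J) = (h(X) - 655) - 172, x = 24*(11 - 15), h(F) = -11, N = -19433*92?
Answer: -1786998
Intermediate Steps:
N = -1787836
x = -96 (x = 24*(-4) = -96)
w(X, J) = -838 (w(X, J) = (-11 - 655) - 172 = -666 - 172 = -838)
N - w(896, x) = -1787836 - 1*(-838) = -1787836 + 838 = -1786998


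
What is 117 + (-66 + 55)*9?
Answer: 18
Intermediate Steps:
117 + (-66 + 55)*9 = 117 - 11*9 = 117 - 99 = 18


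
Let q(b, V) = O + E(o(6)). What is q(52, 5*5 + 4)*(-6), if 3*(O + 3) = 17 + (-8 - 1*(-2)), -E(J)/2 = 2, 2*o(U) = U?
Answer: 20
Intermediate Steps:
o(U) = U/2
E(J) = -4 (E(J) = -2*2 = -4)
O = ⅔ (O = -3 + (17 + (-8 - 1*(-2)))/3 = -3 + (17 + (-8 + 2))/3 = -3 + (17 - 6)/3 = -3 + (⅓)*11 = -3 + 11/3 = ⅔ ≈ 0.66667)
q(b, V) = -10/3 (q(b, V) = ⅔ - 4 = -10/3)
q(52, 5*5 + 4)*(-6) = -10/3*(-6) = 20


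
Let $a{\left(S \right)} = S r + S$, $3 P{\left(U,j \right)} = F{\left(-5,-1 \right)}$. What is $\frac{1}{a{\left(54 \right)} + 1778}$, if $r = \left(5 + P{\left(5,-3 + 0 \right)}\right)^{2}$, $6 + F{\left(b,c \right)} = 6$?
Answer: $\frac{1}{3182} \approx 0.00031427$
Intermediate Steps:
$F{\left(b,c \right)} = 0$ ($F{\left(b,c \right)} = -6 + 6 = 0$)
$P{\left(U,j \right)} = 0$ ($P{\left(U,j \right)} = \frac{1}{3} \cdot 0 = 0$)
$r = 25$ ($r = \left(5 + 0\right)^{2} = 5^{2} = 25$)
$a{\left(S \right)} = 26 S$ ($a{\left(S \right)} = S 25 + S = 25 S + S = 26 S$)
$\frac{1}{a{\left(54 \right)} + 1778} = \frac{1}{26 \cdot 54 + 1778} = \frac{1}{1404 + 1778} = \frac{1}{3182}$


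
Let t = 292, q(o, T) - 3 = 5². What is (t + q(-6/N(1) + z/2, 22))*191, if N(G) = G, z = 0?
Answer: 61120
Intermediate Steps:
q(o, T) = 28 (q(o, T) = 3 + 5² = 3 + 25 = 28)
(t + q(-6/N(1) + z/2, 22))*191 = (292 + 28)*191 = 320*191 = 61120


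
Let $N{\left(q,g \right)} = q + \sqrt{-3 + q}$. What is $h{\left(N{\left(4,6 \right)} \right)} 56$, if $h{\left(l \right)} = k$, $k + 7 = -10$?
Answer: $-952$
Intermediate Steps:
$k = -17$ ($k = -7 - 10 = -17$)
$h{\left(l \right)} = -17$
$h{\left(N{\left(4,6 \right)} \right)} 56 = \left(-17\right) 56 = -952$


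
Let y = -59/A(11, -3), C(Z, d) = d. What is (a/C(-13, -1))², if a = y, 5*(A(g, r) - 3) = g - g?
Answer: 3481/9 ≈ 386.78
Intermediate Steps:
A(g, r) = 3 (A(g, r) = 3 + (g - g)/5 = 3 + (⅕)*0 = 3 + 0 = 3)
y = -59/3 ≈ -19.667
a = -59/3 ≈ -19.667
(a/C(-13, -1))² = (-59/3/(-1))² = (-59/3*(-1))² = (59/3)² = 3481/9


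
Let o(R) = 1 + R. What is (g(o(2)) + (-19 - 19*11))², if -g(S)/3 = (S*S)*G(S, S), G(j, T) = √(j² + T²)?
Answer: 65106 + 36936*√2 ≈ 1.1734e+5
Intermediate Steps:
G(j, T) = √(T² + j²)
g(S) = -3*√2*S²*√(S²) (g(S) = -3*S*S*√(S² + S²) = -3*S²*√(2*S²) = -3*S²*√2*√(S²) = -3*√2*S²*√(S²))
(g(o(2)) + (-19 - 19*11))² = (-3*√2*(1 + 2)²*√((1 + 2)²) + (-19 - 19*11))² = (-3*√2*3²*√(3²) + (-19 - 209))² = (-3*√2*9*√9 - 228)² = (-3*√2*9*3 - 228)² = (-81*√2 - 228)² = (-228 - 81*√2)²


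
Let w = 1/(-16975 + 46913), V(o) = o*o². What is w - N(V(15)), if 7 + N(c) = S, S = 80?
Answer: -2185473/29938 ≈ -73.000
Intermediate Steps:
V(o) = o³
N(c) = 73 (N(c) = -7 + 80 = 73)
w = 1/29938 ≈ 3.3402e-5
w - N(V(15)) = 1/29938 - 1*73 = 1/29938 - 73 = -2185473/29938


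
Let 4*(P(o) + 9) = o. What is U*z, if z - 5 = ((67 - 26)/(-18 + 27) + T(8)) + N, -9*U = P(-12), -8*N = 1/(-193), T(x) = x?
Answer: 243961/10422 ≈ 23.408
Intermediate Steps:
P(o) = -9 + o/4
N = 1/1544 (N = -1/8/(-193) = -1/8*(-1/193) = 1/1544 ≈ 0.00064767)
U = 4/3 (U = -(-9 + (1/4)*(-12))/9 = -(-9 - 3)/9 = -1/9*(-12) = 4/3 ≈ 1.3333)
z = 243961/13896 (z = 5 + (((67 - 26)/(-18 + 27) + 8) + 1/1544) = 5 + ((41/9 + 8) + 1/1544) = 5 + (113/9 + 1/1544) = 5 + 174481/13896 = 243961/13896 ≈ 17.556)
U*z = (4/3)*(243961/13896) = 243961/10422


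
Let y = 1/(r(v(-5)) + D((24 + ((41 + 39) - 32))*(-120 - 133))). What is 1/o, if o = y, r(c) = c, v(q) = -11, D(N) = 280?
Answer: 269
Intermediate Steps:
y = 1/269 (y = 1/(-11 + 280) = 1/269 ≈ 0.0037175)
o = 1/269 ≈ 0.0037175
1/o = 1/(1/269) = 269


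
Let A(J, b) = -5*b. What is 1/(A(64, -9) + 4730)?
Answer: 1/4775 ≈ 0.00020942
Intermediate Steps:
1/(A(64, -9) + 4730) = 1/(-5*(-9) + 4730) = 1/(45 + 4730) = 1/4775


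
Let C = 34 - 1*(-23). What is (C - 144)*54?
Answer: -4698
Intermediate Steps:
C = 57 (C = 34 + 23 = 57)
(C - 144)*54 = (57 - 144)*54 = -87*54 = -4698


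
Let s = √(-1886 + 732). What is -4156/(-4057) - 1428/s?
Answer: 4156/4057 + 714*I*√1154/577 ≈ 1.0244 + 42.036*I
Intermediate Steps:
s = I*√1154 (s = √(-1154) = I*√1154 ≈ 33.971*I)
-4156/(-4057) - 1428/s = -4156/(-4057) - 1428*(-I*√1154/1154) = -4156*(-1/4057) - (-714)*I*√1154/577 = 4156/4057 + 714*I*√1154/577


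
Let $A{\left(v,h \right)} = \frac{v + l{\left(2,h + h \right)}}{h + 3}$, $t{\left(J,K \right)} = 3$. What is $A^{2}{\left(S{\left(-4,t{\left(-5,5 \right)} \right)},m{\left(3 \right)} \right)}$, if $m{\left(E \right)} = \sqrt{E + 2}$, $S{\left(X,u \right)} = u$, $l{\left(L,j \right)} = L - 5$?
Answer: $0$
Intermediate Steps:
$l{\left(L,j \right)} = -5 + L$ ($l{\left(L,j \right)} = L - 5 = -5 + L$)
$m{\left(E \right)} = \sqrt{2 + E}$
$A{\left(v,h \right)} = \frac{-3 + v}{3 + h}$ ($A{\left(v,h \right)} = \frac{v + \left(-5 + 2\right)}{h + 3} = \frac{v - 3}{3 + h} = \frac{-3 + v}{3 + h}$)
$A^{2}{\left(S{\left(-4,t{\left(-5,5 \right)} \right)},m{\left(3 \right)} \right)} = \left(\frac{-3 + 3}{3 + \sqrt{2 + 3}}\right)^{2} = \left(\frac{1}{3 + \sqrt{5}} \cdot 0\right)^{2} = 0^{2} = 0$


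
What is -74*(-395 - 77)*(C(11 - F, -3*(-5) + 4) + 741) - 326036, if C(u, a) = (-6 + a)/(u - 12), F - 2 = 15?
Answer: 229773476/9 ≈ 2.5530e+7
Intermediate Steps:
F = 17 (F = 2 + 15 = 17)
C(u, a) = (-6 + a)/(-12 + u)
-74*(-395 - 77)*(C(11 - F, -3*(-5) + 4) + 741) - 326036 = -74*(-395 - 77)*((-6 + (-3*(-5) + 4))/(-12 + (11 - 1*17)) + 741) - 326036 = -(-34928)*((-6 + (15 + 4))/(-12 + (11 - 17)) + 741) - 326036 = -(-34928)*((-6 + 19)/(-12 - 6) + 741) - 326036 = -(-34928)*(13/(-18) + 741) - 326036 = -(-34928)*(-1/18*13 + 741) - 326036 = -(-34928)*(-13/18 + 741) - 326036 = -(-34928)*13325/18 - 326036 = -74*(-3144700/9) - 326036 = 232707800/9 - 326036 = 229773476/9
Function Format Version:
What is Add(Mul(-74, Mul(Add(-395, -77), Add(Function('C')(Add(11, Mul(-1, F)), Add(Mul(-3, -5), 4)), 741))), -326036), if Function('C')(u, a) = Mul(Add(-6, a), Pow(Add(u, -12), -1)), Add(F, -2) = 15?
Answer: Rational(229773476, 9) ≈ 2.5530e+7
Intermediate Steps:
F = 17 (F = Add(2, 15) = 17)
Function('C')(u, a) = Mul(Pow(Add(-12, u), -1), Add(-6, a)) (Function('C')(u, a) = Mul(Add(-6, a), Pow(Add(-12, u), -1)) = Mul(Pow(Add(-12, u), -1), Add(-6, a)))
Add(Mul(-74, Mul(Add(-395, -77), Add(Function('C')(Add(11, Mul(-1, F)), Add(Mul(-3, -5), 4)), 741))), -326036) = Add(Mul(-74, Mul(Add(-395, -77), Add(Mul(Pow(Add(-12, Add(11, Mul(-1, 17))), -1), Add(-6, Add(Mul(-3, -5), 4))), 741))), -326036) = Add(Mul(-74, Mul(-472, Add(Mul(Pow(Add(-12, Add(11, -17)), -1), Add(-6, Add(15, 4))), 741))), -326036) = Add(Mul(-74, Mul(-472, Add(Mul(Pow(Add(-12, -6), -1), Add(-6, 19)), 741))), -326036) = Add(Mul(-74, Mul(-472, Add(Mul(Pow(-18, -1), 13), 741))), -326036) = Add(Mul(-74, Mul(-472, Add(Mul(Rational(-1, 18), 13), 741))), -326036) = Add(Mul(-74, Mul(-472, Add(Rational(-13, 18), 741))), -326036) = Add(Mul(-74, Mul(-472, Rational(13325, 18))), -326036) = Add(Mul(-74, Rational(-3144700, 9)), -326036) = Add(Rational(232707800, 9), -326036) = Rational(229773476, 9)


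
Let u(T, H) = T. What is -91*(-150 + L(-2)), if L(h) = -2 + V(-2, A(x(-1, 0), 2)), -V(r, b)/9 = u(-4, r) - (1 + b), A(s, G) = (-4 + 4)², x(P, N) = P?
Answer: 9737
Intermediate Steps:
A(s, G) = 0 (A(s, G) = 0² = 0)
V(r, b) = 45 + 9*b (V(r, b) = -9*(-4 - (1 + b)) = -9*(-4 + (-1 - b)) = -9*(-5 - b) = 45 + 9*b)
L(h) = 43 (L(h) = -2 + (45 + 9*0) = -2 + (45 + 0) = -2 + 45 = 43)
-91*(-150 + L(-2)) = -91*(-150 + 43) = -91*(-107) = 9737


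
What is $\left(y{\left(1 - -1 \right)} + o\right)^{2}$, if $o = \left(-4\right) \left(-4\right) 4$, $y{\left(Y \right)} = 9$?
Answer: $5329$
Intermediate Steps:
$o = 64$ ($o = 16 \cdot 4 = 64$)
$\left(y{\left(1 - -1 \right)} + o\right)^{2} = \left(9 + 64\right)^{2} = 73^{2} = 5329$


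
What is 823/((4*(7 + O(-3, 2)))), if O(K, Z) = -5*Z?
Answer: -823/12 ≈ -68.583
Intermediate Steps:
823/((4*(7 + O(-3, 2)))) = 823/((4*(7 - 5*2))) = 823/((4*(7 - 10))) = 823/((4*(-3))) = 823/(-12) = 823*(-1/12) = -823/12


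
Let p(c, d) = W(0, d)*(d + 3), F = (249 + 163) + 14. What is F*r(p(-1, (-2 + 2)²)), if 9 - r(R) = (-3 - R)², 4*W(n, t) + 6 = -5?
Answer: -63261/8 ≈ -7907.6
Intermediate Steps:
W(n, t) = -11/4 (W(n, t) = -3/2 + (¼)*(-5) = -3/2 - 5/4 = -11/4)
F = 426 (F = 412 + 14 = 426)
p(c, d) = -33/4 - 11*d/4 (p(c, d) = -11*(d + 3)/4 = -11*(3 + d)/4 = -33/4 - 11*d/4)
r(R) = 9 - (-3 - R)²
F*r(p(-1, (-2 + 2)²)) = 426*(9 - (3 + (-33/4 - 11*(-2 + 2)²/4))²) = 426*(9 - (3 + (-33/4 - 11/4*0²))²) = 426*(9 - (3 + (-33/4 - 11/4*0))²) = 426*(9 - (3 + (-33/4 + 0))²) = 426*(9 - (3 - 33/4)²) = 426*(9 - (-21/4)²) = 426*(9 - 1*441/16) = 426*(9 - 441/16) = 426*(-297/16) = -63261/8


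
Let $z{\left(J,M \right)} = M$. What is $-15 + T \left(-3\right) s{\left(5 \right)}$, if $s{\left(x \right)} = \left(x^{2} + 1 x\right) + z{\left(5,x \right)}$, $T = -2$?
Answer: $195$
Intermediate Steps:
$s{\left(x \right)} = x^{2} + 2 x$ ($s{\left(x \right)} = \left(x^{2} + 1 x\right) + x = \left(x^{2} + x\right) + x = \left(x + x^{2}\right) + x = x^{2} + 2 x$)
$-15 + T \left(-3\right) s{\left(5 \right)} = -15 + \left(-2\right) \left(-3\right) 5 \left(2 + 5\right) = -15 + 6 \cdot 5 \cdot 7 = -15 + 6 \cdot 35 = -15 + 210 = 195$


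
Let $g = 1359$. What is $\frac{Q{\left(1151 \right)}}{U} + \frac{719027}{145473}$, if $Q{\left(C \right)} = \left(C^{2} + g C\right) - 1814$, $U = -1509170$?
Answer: $\frac{1967825189}{649536945} \approx 3.0296$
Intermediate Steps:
$Q{\left(C \right)} = -1814 + C^{2} + 1359 C$ ($Q{\left(C \right)} = \left(C^{2} + 1359 C\right) - 1814 = -1814 + C^{2} + 1359 C$)
$\frac{Q{\left(1151 \right)}}{U} + \frac{719027}{145473} = \frac{-1814 + 1151^{2} + 1359 \cdot 1151}{-1509170} + \frac{719027}{145473} = \left(-1814 + 1324801 + 1564209\right) \left(- \frac{1}{1509170}\right) + 719027 \cdot \frac{1}{145473} = 2887196 \left(- \frac{1}{1509170}\right) + \frac{719027}{145473} = - \frac{8542}{4465} + \frac{719027}{145473} = \frac{1967825189}{649536945}$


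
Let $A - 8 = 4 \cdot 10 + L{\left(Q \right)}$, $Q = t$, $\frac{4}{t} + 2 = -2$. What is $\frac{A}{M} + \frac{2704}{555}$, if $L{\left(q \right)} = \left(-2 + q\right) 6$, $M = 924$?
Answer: $\frac{419191}{85470} \approx 4.9045$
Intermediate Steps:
$t = -1$ ($t = \frac{4}{-2 - 2} = \frac{4}{-4} = 4 \left(- \frac{1}{4}\right) = -1$)
$Q = -1$
$L{\left(q \right)} = -12 + 6 q$
$A = 30$ ($A = 8 + \left(4 \cdot 10 + \left(-12 + 6 \left(-1\right)\right)\right) = 8 + \left(40 - 18\right) = 8 + 22 = 30$)
$\frac{A}{M} + \frac{2704}{555} = \frac{30}{924} + \frac{2704}{555} = 30 \cdot \frac{1}{924} + 2704 \cdot \frac{1}{555} = \frac{5}{154} + \frac{2704}{555} = \frac{419191}{85470}$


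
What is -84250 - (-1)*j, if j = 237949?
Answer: 153699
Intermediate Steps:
-84250 - (-1)*j = -84250 - (-1)*237949 = -84250 - 1*(-237949) = -84250 + 237949 = 153699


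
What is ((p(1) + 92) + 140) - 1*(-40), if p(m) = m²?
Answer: 273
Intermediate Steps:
((p(1) + 92) + 140) - 1*(-40) = ((1² + 92) + 140) - 1*(-40) = ((1 + 92) + 140) + 40 = (93 + 140) + 40 = 233 + 40 = 273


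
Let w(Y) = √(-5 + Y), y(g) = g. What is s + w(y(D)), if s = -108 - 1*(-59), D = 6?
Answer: -48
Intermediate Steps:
s = -49 (s = -108 + 59 = -49)
s + w(y(D)) = -49 + √(-5 + 6) = -49 + √1 = -49 + 1 = -48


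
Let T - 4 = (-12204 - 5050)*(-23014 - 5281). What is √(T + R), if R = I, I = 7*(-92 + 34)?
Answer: 2*√122050382 ≈ 22095.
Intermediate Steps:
I = -406 (I = 7*(-58) = -406)
R = -406
T = 488201934 (T = 4 + (-12204 - 5050)*(-23014 - 5281) = 4 - 17254*(-28295) = 4 + 488201930 = 488201934)
√(T + R) = √(488201934 - 406) = √488201528 = 2*√122050382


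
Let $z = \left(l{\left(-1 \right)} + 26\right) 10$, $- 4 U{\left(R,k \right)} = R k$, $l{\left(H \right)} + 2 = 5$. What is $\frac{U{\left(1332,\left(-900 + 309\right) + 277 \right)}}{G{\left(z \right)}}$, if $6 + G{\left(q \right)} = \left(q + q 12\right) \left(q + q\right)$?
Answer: $\frac{52281}{1093297} \approx 0.04782$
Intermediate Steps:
$l{\left(H \right)} = 3$ ($l{\left(H \right)} = -2 + 5 = 3$)
$U{\left(R,k \right)} = - \frac{R k}{4}$
$z = 290$ ($z = \left(3 + 26\right) 10 = 29 \cdot 10 = 290$)
$G{\left(q \right)} = -6 + 26 q^{2}$ ($G{\left(q \right)} = -6 + \left(q + q 12\right) \left(q + q\right) = -6 + \left(q + 12 q\right) 2 q = -6 + 13 q 2 q = -6 + 26 q^{2}$)
$\frac{U{\left(1332,\left(-900 + 309\right) + 277 \right)}}{G{\left(z \right)}} = \frac{\left(- \frac{1}{4}\right) 1332 \left(\left(-900 + 309\right) + 277\right)}{-6 + 26 \cdot 290^{2}} = \frac{\left(- \frac{1}{4}\right) 1332 \left(-591 + 277\right)}{-6 + 26 \cdot 84100} = \frac{\left(- \frac{1}{4}\right) 1332 \left(-314\right)}{-6 + 2186600} = \frac{104562}{2186594} = 104562 \cdot \frac{1}{2186594} = \frac{52281}{1093297}$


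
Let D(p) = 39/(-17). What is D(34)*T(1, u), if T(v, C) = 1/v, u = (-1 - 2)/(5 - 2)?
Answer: -39/17 ≈ -2.2941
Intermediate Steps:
D(p) = -39/17 (D(p) = 39*(-1/17) = -39/17)
u = -1 (u = -3/3 = -3*⅓ = -1)
D(34)*T(1, u) = -39/17/1 = -39/17*1 = -39/17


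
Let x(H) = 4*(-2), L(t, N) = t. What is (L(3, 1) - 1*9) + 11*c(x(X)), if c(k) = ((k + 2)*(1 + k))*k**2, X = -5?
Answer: 29562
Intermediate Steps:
x(H) = -8
c(k) = k**2*(1 + k)*(2 + k) (c(k) = ((2 + k)*(1 + k))*k**2 = ((1 + k)*(2 + k))*k**2 = k**2*(1 + k)*(2 + k))
(L(3, 1) - 1*9) + 11*c(x(X)) = (3 - 1*9) + 11*((-8)**2*(2 + (-8)**2 + 3*(-8))) = (3 - 9) + 11*(64*(2 + 64 - 24)) = -6 + 11*(64*42) = -6 + 11*2688 = -6 + 29568 = 29562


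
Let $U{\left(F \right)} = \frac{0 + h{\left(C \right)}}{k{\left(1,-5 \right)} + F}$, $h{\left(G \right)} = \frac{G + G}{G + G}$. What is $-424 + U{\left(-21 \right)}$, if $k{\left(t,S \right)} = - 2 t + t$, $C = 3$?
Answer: $- \frac{9329}{22} \approx -424.05$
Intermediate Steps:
$h{\left(G \right)} = 1$ ($h{\left(G \right)} = \frac{2 G}{2 G} = 2 G \frac{1}{2 G} = 1$)
$k{\left(t,S \right)} = - t$
$U{\left(F \right)} = \frac{1}{-1 + F}$ ($U{\left(F \right)} = \frac{0 + 1}{\left(-1\right) 1 + F} = 1 \frac{1}{-1 + F} = \frac{1}{-1 + F}$)
$-424 + U{\left(-21 \right)} = -424 + \frac{1}{-1 - 21} = -424 + \frac{1}{-22} = -424 - \frac{1}{22} = - \frac{9329}{22}$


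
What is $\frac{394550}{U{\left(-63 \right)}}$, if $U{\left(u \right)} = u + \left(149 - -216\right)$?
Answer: $\frac{197275}{151} \approx 1306.5$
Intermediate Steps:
$U{\left(u \right)} = 365 + u$ ($U{\left(u \right)} = u + \left(149 + 216\right) = u + 365 = 365 + u$)
$\frac{394550}{U{\left(-63 \right)}} = \frac{394550}{365 - 63} = \frac{394550}{302} = 394550 \cdot \frac{1}{302} = \frac{197275}{151}$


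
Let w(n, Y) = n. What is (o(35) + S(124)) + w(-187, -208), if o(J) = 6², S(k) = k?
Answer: -27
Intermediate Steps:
o(J) = 36
(o(35) + S(124)) + w(-187, -208) = (36 + 124) - 187 = 160 - 187 = -27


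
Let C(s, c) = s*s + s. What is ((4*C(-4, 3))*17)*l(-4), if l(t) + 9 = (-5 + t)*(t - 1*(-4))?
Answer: -7344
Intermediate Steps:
C(s, c) = s + s² (C(s, c) = s² + s = s + s²)
l(t) = -9 + (-5 + t)*(4 + t) (l(t) = -9 + (-5 + t)*(t - 1*(-4)) = -9 + (-5 + t)*(t + 4) = -9 + (-5 + t)*(4 + t))
((4*C(-4, 3))*17)*l(-4) = ((4*(-4*(1 - 4)))*17)*(-29 + (-4)² - 1*(-4)) = ((4*(-4*(-3)))*17)*(-29 + 16 + 4) = ((4*12)*17)*(-9) = (48*17)*(-9) = 816*(-9) = -7344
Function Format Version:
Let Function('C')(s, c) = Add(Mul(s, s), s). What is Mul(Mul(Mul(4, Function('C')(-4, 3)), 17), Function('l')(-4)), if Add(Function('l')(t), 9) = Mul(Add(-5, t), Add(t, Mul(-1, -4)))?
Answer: -7344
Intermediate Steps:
Function('C')(s, c) = Add(s, Pow(s, 2)) (Function('C')(s, c) = Add(Pow(s, 2), s) = Add(s, Pow(s, 2)))
Function('l')(t) = Add(-9, Mul(Add(-5, t), Add(4, t))) (Function('l')(t) = Add(-9, Mul(Add(-5, t), Add(t, Mul(-1, -4)))) = Add(-9, Mul(Add(-5, t), Add(t, 4))) = Add(-9, Mul(Add(-5, t), Add(4, t))))
Mul(Mul(Mul(4, Function('C')(-4, 3)), 17), Function('l')(-4)) = Mul(Mul(Mul(4, Mul(-4, Add(1, -4))), 17), Add(-29, Pow(-4, 2), Mul(-1, -4))) = Mul(Mul(Mul(4, Mul(-4, -3)), 17), Add(-29, 16, 4)) = Mul(Mul(Mul(4, 12), 17), -9) = Mul(Mul(48, 17), -9) = Mul(816, -9) = -7344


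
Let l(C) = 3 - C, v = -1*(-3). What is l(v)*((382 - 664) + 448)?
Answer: 0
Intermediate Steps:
v = 3
l(v)*((382 - 664) + 448) = (3 - 1*3)*((382 - 664) + 448) = (3 - 3)*(-282 + 448) = 0*166 = 0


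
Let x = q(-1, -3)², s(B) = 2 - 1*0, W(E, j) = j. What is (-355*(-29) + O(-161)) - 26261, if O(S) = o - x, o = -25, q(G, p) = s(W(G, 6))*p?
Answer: -16027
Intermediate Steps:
s(B) = 2 (s(B) = 2 + 0 = 2)
q(G, p) = 2*p
x = 36 (x = (2*(-3))² = (-6)² = 36)
O(S) = -61 (O(S) = -25 - 1*36 = -25 - 36 = -61)
(-355*(-29) + O(-161)) - 26261 = (-355*(-29) - 61) - 26261 = (10295 - 61) - 26261 = 10234 - 26261 = -16027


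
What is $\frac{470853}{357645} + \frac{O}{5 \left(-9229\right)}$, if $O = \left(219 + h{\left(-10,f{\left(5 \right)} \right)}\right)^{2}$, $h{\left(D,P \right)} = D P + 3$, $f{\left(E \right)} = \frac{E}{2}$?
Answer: $\frac{523177792}{1100235235} \approx 0.47551$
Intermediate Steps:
$f{\left(E \right)} = \frac{E}{2}$ ($f{\left(E \right)} = E \frac{1}{2} = \frac{E}{2}$)
$h{\left(D,P \right)} = 3 + D P$
$O = 38809$ ($O = \left(219 + \left(3 - 10 \cdot \frac{1}{2} \cdot 5\right)\right)^{2} = \left(219 + \left(3 - 25\right)\right)^{2} = \left(219 - 22\right)^{2} = 197^{2} = 38809$)
$\frac{470853}{357645} + \frac{O}{5 \left(-9229\right)} = \frac{470853}{357645} + \frac{38809}{5 \left(-9229\right)} = 470853 \cdot \frac{1}{357645} + \frac{38809}{-46145} = \frac{156951}{119215} + 38809 \left(- \frac{1}{46145}\right) = \frac{156951}{119215} - \frac{38809}{46145} = \frac{523177792}{1100235235}$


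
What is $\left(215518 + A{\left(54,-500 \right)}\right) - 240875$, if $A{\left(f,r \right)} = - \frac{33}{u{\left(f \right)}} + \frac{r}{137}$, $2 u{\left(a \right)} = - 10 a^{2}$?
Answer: $- \frac{16885626233}{665820} \approx -25361.0$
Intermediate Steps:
$u{\left(a \right)} = - 5 a^{2}$ ($u{\left(a \right)} = \frac{\left(-10\right) a^{2}}{2} = - 5 a^{2}$)
$A{\left(f,r \right)} = \frac{r}{137} + \frac{33}{5 f^{2}}$ ($A{\left(f,r \right)} = - \frac{33}{\left(-5\right) f^{2}} + \frac{r}{137} = - 33 \left(- \frac{1}{5 f^{2}}\right) + r \frac{1}{137} = \frac{33}{5 f^{2}} + \frac{r}{137} = \frac{r}{137} + \frac{33}{5 f^{2}}$)
$\left(215518 + A{\left(54,-500 \right)}\right) - 240875 = \left(215518 + \left(\frac{1}{137} \left(-500\right) + \frac{33}{5 \cdot 2916}\right)\right) - 240875 = \left(215518 + \left(- \frac{500}{137} + \frac{33}{5} \cdot \frac{1}{2916}\right)\right) - 240875 = \left(215518 + \left(- \frac{500}{137} + \frac{11}{4860}\right)\right) - 240875 = \left(215518 - \frac{2428493}{665820}\right) - 240875 = \frac{143493766267}{665820} - 240875 = - \frac{16885626233}{665820}$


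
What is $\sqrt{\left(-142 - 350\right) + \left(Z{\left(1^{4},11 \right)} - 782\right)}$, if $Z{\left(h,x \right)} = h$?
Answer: $i \sqrt{1273} \approx 35.679 i$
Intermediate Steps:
$\sqrt{\left(-142 - 350\right) + \left(Z{\left(1^{4},11 \right)} - 782\right)} = \sqrt{\left(-142 - 350\right) - \left(782 - 1^{4}\right)} = \sqrt{\left(-142 - 350\right) + \left(1 - 782\right)} = \sqrt{-492 - 781} = \sqrt{-1273} = i \sqrt{1273}$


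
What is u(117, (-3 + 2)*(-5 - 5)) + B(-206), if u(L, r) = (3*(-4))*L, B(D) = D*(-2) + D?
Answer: -1198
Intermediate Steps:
B(D) = -D (B(D) = -2*D + D = -D)
u(L, r) = -12*L
u(117, (-3 + 2)*(-5 - 5)) + B(-206) = -12*117 - 1*(-206) = -1404 + 206 = -1198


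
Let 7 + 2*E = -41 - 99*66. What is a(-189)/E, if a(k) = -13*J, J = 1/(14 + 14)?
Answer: 13/92148 ≈ 0.00014108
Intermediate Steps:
J = 1/28 ≈ 0.035714
E = -3291 (E = -7/2 + (-41 - 99*66)/2 = -7/2 + (-41 - 6534)/2 = -7/2 + (1/2)*(-6575) = -7/2 - 6575/2 = -3291)
a(k) = -13/28 (a(k) = -13*1/28 = -13/28)
a(-189)/E = -13/28/(-3291) = -13/28*(-1/3291) = 13/92148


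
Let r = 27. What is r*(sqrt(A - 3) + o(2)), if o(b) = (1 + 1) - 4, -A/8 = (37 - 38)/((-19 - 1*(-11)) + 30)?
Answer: -54 + 27*I*sqrt(319)/11 ≈ -54.0 + 43.84*I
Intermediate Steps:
A = 4/11 (A = -8*(37 - 38)/((-19 - 1*(-11)) + 30) = -(-8)/((-19 + 11) + 30) = -(-8)/(-8 + 30) = -(-8)/22 = -8*(-1/22) = 4/11 ≈ 0.36364)
o(b) = -2 (o(b) = 2 - 4 = -2)
r*(sqrt(A - 3) + o(2)) = 27*(sqrt(4/11 - 3) - 2) = 27*(sqrt(-29/11) - 2) = 27*(I*sqrt(319)/11 - 2) = 27*(-2 + I*sqrt(319)/11) = -54 + 27*I*sqrt(319)/11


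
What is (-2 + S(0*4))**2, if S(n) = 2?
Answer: 0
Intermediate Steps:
(-2 + S(0*4))**2 = (-2 + 2)**2 = 0**2 = 0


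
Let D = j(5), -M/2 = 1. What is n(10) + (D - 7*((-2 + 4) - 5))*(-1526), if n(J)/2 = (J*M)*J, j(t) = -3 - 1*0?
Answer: -27868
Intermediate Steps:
M = -2 (M = -2*1 = -2)
j(t) = -3 (j(t) = -3 + 0 = -3)
D = -3
n(J) = -4*J**2 (n(J) = 2*((J*(-2))*J) = 2*((-2*J)*J) = 2*(-2*J**2) = -4*J**2)
n(10) + (D - 7*((-2 + 4) - 5))*(-1526) = -4*10**2 + (-3 - 7*((-2 + 4) - 5))*(-1526) = -4*100 + (-3 - 7*(2 - 5))*(-1526) = -400 + (-3 - 7*(-3))*(-1526) = -400 + (-3 + 21)*(-1526) = -400 + 18*(-1526) = -400 - 27468 = -27868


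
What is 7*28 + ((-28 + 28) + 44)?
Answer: 240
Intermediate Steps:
7*28 + ((-28 + 28) + 44) = 196 + (0 + 44) = 196 + 44 = 240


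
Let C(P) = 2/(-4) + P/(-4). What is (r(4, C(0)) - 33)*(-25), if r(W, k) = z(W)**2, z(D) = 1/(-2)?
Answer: 3275/4 ≈ 818.75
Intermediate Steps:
z(D) = -1/2
C(P) = -1/2 - P/4 (C(P) = 2*(-1/4) + P*(-1/4) = -1/2 - P/4)
r(W, k) = 1/4 (r(W, k) = (-1/2)**2 = 1/4)
(r(4, C(0)) - 33)*(-25) = (1/4 - 33)*(-25) = -131/4*(-25) = 3275/4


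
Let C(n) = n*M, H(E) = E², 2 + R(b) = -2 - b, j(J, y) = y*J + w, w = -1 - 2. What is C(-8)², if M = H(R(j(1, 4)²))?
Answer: 40000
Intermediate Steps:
w = -3
j(J, y) = -3 + J*y (j(J, y) = y*J - 3 = J*y - 3 = -3 + J*y)
R(b) = -4 - b (R(b) = -2 + (-2 - b) = -4 - b)
M = 25 (M = (-4 - (-3 + 1*4)²)² = (-4 - (-3 + 4)²)² = (-4 - 1*1²)² = (-4 - 1*1)² = (-4 - 1)² = (-5)² = 25)
C(n) = 25*n (C(n) = n*25 = 25*n)
C(-8)² = (25*(-8))² = (-200)² = 40000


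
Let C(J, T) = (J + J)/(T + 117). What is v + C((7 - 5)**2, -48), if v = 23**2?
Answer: 36509/69 ≈ 529.12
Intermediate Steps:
C(J, T) = 2*J/(117 + T) (C(J, T) = (2*J)/(117 + T) = 2*J/(117 + T))
v = 529
v + C((7 - 5)**2, -48) = 529 + 2*(7 - 5)**2/(117 - 48) = 529 + 2*2**2/69 = 529 + 2*4*(1/69) = 529 + 8/69 = 36509/69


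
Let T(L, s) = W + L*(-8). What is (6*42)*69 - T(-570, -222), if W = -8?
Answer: 12836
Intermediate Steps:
T(L, s) = -8 - 8*L (T(L, s) = -8 + L*(-8) = -8 - 8*L)
(6*42)*69 - T(-570, -222) = (6*42)*69 - (-8 - 8*(-570)) = 252*69 - (-8 + 4560) = 17388 - 1*4552 = 17388 - 4552 = 12836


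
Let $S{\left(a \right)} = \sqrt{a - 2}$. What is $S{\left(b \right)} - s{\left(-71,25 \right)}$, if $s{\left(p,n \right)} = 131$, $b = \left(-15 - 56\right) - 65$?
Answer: $-131 + i \sqrt{138} \approx -131.0 + 11.747 i$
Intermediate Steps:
$b = -136$ ($b = -71 - 65 = -136$)
$S{\left(a \right)} = \sqrt{-2 + a}$
$S{\left(b \right)} - s{\left(-71,25 \right)} = \sqrt{-2 - 136} - 131 = \sqrt{-138} - 131 = i \sqrt{138} - 131 = -131 + i \sqrt{138}$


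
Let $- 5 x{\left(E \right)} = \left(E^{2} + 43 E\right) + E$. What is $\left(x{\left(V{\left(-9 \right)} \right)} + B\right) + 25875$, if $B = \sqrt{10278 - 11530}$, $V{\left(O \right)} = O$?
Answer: $25938 + 2 i \sqrt{313} \approx 25938.0 + 35.384 i$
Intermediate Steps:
$x{\left(E \right)} = - \frac{44 E}{5} - \frac{E^{2}}{5}$ ($x{\left(E \right)} = - \frac{\left(E^{2} + 43 E\right) + E}{5} = - \frac{E^{2} + 44 E}{5} = - \frac{44 E}{5} - \frac{E^{2}}{5}$)
$B = 2 i \sqrt{313}$ ($B = \sqrt{10278 - 11530} = \sqrt{-1252} = 2 i \sqrt{313} \approx 35.384 i$)
$\left(x{\left(V{\left(-9 \right)} \right)} + B\right) + 25875 = \left(\left(- \frac{1}{5}\right) \left(-9\right) \left(44 - 9\right) + 2 i \sqrt{313}\right) + 25875 = \left(\left(- \frac{1}{5}\right) \left(-9\right) 35 + 2 i \sqrt{313}\right) + 25875 = \left(63 + 2 i \sqrt{313}\right) + 25875 = 25938 + 2 i \sqrt{313}$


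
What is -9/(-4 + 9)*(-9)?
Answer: 81/5 ≈ 16.200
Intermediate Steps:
-9/(-4 + 9)*(-9) = -9/5*(-9) = 81/5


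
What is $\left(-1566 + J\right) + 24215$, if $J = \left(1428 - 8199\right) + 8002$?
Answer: $23880$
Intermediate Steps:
$J = 1231$ ($J = -6771 + 8002 = 1231$)
$\left(-1566 + J\right) + 24215 = \left(-1566 + 1231\right) + 24215 = -335 + 24215 = 23880$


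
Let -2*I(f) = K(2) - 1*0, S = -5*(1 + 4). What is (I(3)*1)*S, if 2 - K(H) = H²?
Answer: -25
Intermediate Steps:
S = -25 (S = -5*5 = -25)
K(H) = 2 - H²
I(f) = 1 (I(f) = -((2 - 1*2²) - 1*0)/2 = -((2 - 1*4) + 0)/2 = -((2 - 4) + 0)/2 = -(-2 + 0)/2 = -½*(-2) = 1)
(I(3)*1)*S = (1*1)*(-25) = 1*(-25) = -25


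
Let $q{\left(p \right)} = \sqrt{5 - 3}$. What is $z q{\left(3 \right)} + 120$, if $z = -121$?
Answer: $120 - 121 \sqrt{2} \approx -51.12$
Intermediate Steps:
$q{\left(p \right)} = \sqrt{2}$
$z q{\left(3 \right)} + 120 = - 121 \sqrt{2} + 120 = 120 - 121 \sqrt{2}$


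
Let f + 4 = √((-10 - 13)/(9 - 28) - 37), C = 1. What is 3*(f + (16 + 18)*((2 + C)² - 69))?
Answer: -6132 + 6*I*√3230/19 ≈ -6132.0 + 17.947*I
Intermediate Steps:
f = -4 + 2*I*√3230/19 (f = -4 + √((-10 - 13)/(9 - 28) - 37) = -4 + √(-23/(-19) - 37) = -4 + √(-23*(-1/19) - 37) = -4 + √(23/19 - 37) = -4 + √(-680/19) = -4 + 2*I*√3230/19 ≈ -4.0 + 5.9824*I)
3*(f + (16 + 18)*((2 + C)² - 69)) = 3*((-4 + 2*I*√3230/19) + (16 + 18)*((2 + 1)² - 69)) = 3*((-4 + 2*I*√3230/19) + 34*(3² - 69)) = 3*((-4 + 2*I*√3230/19) + 34*(9 - 69)) = 3*((-4 + 2*I*√3230/19) + 34*(-60)) = 3*((-4 + 2*I*√3230/19) - 2040) = 3*(-2044 + 2*I*√3230/19) = -6132 + 6*I*√3230/19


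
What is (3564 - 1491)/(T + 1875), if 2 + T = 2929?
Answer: 2073/4802 ≈ 0.43169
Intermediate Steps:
T = 2927 (T = -2 + 2929 = 2927)
(3564 - 1491)/(T + 1875) = (3564 - 1491)/(2927 + 1875) = 2073/4802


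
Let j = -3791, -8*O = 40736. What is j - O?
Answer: 1301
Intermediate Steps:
O = -5092 (O = -⅛*40736 = -5092)
j - O = -3791 - 1*(-5092) = -3791 + 5092 = 1301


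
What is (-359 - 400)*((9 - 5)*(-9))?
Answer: 27324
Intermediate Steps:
(-359 - 400)*((9 - 5)*(-9)) = -3036*(-9) = -759*(-36) = 27324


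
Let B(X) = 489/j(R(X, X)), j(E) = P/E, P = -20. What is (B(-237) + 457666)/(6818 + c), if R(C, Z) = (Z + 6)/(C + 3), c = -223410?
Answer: -237973769/112627840 ≈ -2.1129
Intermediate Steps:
R(C, Z) = (6 + Z)/(3 + C)
j(E) = -20/E
B(X) = -489*(6 + X)/(20*(3 + X)) (B(X) = 489/((-20*(3 + X)/(6 + X))) = 489*(-(6 + X)/(20*(3 + X))) = -489*(6 + X)/(20*(3 + X)))
(B(-237) + 457666)/(6818 + c) = (489*(6 - 237)/(20*(-3 - 1*(-237))) + 457666)/(6818 - 223410) = ((489/20)*(-231)/(-3 + 237) + 457666)/(-216592) = ((489/20)*(-231)/234 + 457666)*(-1/216592) = ((489/20)*(1/234)*(-231) + 457666)*(-1/216592) = (-12551/520 + 457666)*(-1/216592) = (237973769/520)*(-1/216592) = -237973769/112627840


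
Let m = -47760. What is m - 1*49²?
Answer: -50161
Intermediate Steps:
m - 1*49² = -47760 - 1*49² = -47760 - 1*2401 = -47760 - 2401 = -50161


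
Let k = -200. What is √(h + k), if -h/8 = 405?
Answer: 4*I*√215 ≈ 58.651*I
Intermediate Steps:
h = -3240 (h = -8*405 = -3240)
√(h + k) = √(-3240 - 200) = √(-3440) = 4*I*√215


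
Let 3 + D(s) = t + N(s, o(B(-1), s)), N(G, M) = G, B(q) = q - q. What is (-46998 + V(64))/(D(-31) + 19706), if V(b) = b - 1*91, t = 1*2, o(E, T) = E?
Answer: -5225/2186 ≈ -2.3902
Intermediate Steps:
B(q) = 0
t = 2
D(s) = -1 + s (D(s) = -3 + (2 + s) = -1 + s)
V(b) = -91 + b (V(b) = b - 91 = -91 + b)
(-46998 + V(64))/(D(-31) + 19706) = (-46998 + (-91 + 64))/((-1 - 31) + 19706) = (-46998 - 27)/(-32 + 19706) = -47025/19674 = -47025*1/19674 = -5225/2186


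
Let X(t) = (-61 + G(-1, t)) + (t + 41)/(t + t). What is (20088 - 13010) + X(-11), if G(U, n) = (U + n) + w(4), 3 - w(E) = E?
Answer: 77029/11 ≈ 7002.6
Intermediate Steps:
w(E) = 3 - E
G(U, n) = -1 + U + n (G(U, n) = (U + n) + (3 - 1*4) = (U + n) + (3 - 4) = (U + n) - 1 = -1 + U + n)
X(t) = -63 + t + (41 + t)/(2*t) (X(t) = (-61 + (-1 - 1 + t)) + (t + 41)/(t + t) = (-61 + (-2 + t)) + (41 + t)/((2*t)) = (-63 + t) + (41 + t)*(1/(2*t)) = (-63 + t) + (41 + t)/(2*t) = -63 + t + (41 + t)/(2*t))
(20088 - 13010) + X(-11) = (20088 - 13010) + (-125/2 - 11 + (41/2)/(-11)) = 7078 + (-125/2 - 11 + (41/2)*(-1/11)) = 7078 + (-125/2 - 11 - 41/22) = 7078 - 829/11 = 77029/11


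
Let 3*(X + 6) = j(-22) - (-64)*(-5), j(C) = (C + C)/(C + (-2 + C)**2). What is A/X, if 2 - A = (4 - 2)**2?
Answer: 277/15608 ≈ 0.017747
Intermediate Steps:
A = -2 (A = 2 - (4 - 2)**2 = 2 - 1*2**2 = 2 - 1*4 = 2 - 4 = -2)
j(C) = 2*C/(C + (-2 + C)**2) (j(C) = (2*C)/(C + (-2 + C)**2) = 2*C/(C + (-2 + C)**2))
X = -31216/277 (X = -6 + (2*(-22)/(-22 + (-2 - 22)**2) - (-64)*(-5))/3 = -6 + (2*(-22)/(-22 + (-24)**2) - 1*320)/3 = -6 + (2*(-22)/(-22 + 576) - 320)/3 = -6 + (2*(-22)/554 - 320)/3 = -6 + (2*(-22)*(1/554) - 320)/3 = -6 + (-22/277 - 320)/3 = -6 + (1/3)*(-88662/277) = -6 - 29554/277 = -31216/277 ≈ -112.69)
A/X = -2/(-31216/277) = -2*(-277/31216) = 277/15608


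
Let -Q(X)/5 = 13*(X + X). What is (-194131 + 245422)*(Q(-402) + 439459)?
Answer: 25220759229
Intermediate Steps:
Q(X) = -130*X (Q(X) = -65*(X + X) = -65*2*X = -130*X)
(-194131 + 245422)*(Q(-402) + 439459) = (-194131 + 245422)*(-130*(-402) + 439459) = 51291*(52260 + 439459) = 51291*491719 = 25220759229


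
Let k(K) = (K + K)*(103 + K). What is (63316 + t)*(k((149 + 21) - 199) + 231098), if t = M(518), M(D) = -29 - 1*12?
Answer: 14351149650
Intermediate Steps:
M(D) = -41 (M(D) = -29 - 12 = -41)
t = -41
k(K) = 2*K*(103 + K) (k(K) = (2*K)*(103 + K) = 2*K*(103 + K))
(63316 + t)*(k((149 + 21) - 199) + 231098) = (63316 - 41)*(2*((149 + 21) - 199)*(103 + ((149 + 21) - 199)) + 231098) = 63275*(2*(170 - 199)*(103 + (170 - 199)) + 231098) = 63275*(2*(-29)*(103 - 29) + 231098) = 63275*(2*(-29)*74 + 231098) = 63275*(-4292 + 231098) = 63275*226806 = 14351149650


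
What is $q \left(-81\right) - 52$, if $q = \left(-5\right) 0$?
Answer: $-52$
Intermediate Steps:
$q = 0$
$q \left(-81\right) - 52 = 0 \left(-81\right) - 52 = 0 - 52 = -52$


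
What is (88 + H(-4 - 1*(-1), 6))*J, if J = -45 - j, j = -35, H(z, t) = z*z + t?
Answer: -1030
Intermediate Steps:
H(z, t) = t + z**2 (H(z, t) = z**2 + t = t + z**2)
J = -10 (J = -45 - 1*(-35) = -45 + 35 = -10)
(88 + H(-4 - 1*(-1), 6))*J = (88 + (6 + (-4 - 1*(-1))**2))*(-10) = (88 + (6 + (-4 + 1)**2))*(-10) = (88 + (6 + (-3)**2))*(-10) = (88 + (6 + 9))*(-10) = (88 + 15)*(-10) = 103*(-10) = -1030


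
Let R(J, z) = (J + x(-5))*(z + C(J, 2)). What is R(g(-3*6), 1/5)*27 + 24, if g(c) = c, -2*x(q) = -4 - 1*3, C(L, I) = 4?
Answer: -16203/10 ≈ -1620.3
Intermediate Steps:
x(q) = 7/2 (x(q) = -(-4 - 1*3)/2 = -(-4 - 3)/2 = -½*(-7) = 7/2)
R(J, z) = (4 + z)*(7/2 + J) (R(J, z) = (J + 7/2)*(z + 4) = (7/2 + J)*(4 + z) = (4 + z)*(7/2 + J))
R(g(-3*6), 1/5)*27 + 24 = (14 + 4*(-3*6) + (7/2)/5 - 3*6/5)*27 + 24 = (14 + 4*(-18) + (7/2)*(⅕) - 18*⅕)*27 + 24 = (14 - 72 + 7/10 - 18/5)*27 + 24 = -609/10*27 + 24 = -16443/10 + 24 = -16203/10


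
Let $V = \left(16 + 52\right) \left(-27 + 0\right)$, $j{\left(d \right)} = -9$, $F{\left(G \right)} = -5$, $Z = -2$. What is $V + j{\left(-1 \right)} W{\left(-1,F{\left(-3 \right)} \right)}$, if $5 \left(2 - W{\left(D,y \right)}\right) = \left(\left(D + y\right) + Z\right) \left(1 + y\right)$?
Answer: $- \frac{8982}{5} \approx -1796.4$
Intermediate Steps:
$W{\left(D,y \right)} = 2 - \frac{\left(1 + y\right) \left(-2 + D + y\right)}{5}$ ($W{\left(D,y \right)} = 2 - \frac{\left(\left(D + y\right) - 2\right) \left(1 + y\right)}{5} = 2 - \frac{\left(-2 + D + y\right) \left(1 + y\right)}{5} = 2 - \frac{\left(1 + y\right) \left(-2 + D + y\right)}{5}$)
$V = -1836$ ($V = 68 \left(-27\right) = -1836$)
$V + j{\left(-1 \right)} W{\left(-1,F{\left(-3 \right)} \right)} = -1836 - 9 \left(\frac{12}{5} - - \frac{1}{5} - \frac{\left(-5\right)^{2}}{5} + \frac{1}{5} \left(-5\right) - \left(- \frac{1}{5}\right) \left(-5\right)\right) = -1836 - 9 \left(\frac{12}{5} + \frac{1}{5} - 5 - 1 - 1\right) = -1836 - - \frac{198}{5} = -1836 + \frac{198}{5} = - \frac{8982}{5}$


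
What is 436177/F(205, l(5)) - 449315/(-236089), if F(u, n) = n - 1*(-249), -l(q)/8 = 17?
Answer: 103027364348/26678057 ≈ 3861.9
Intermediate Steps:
l(q) = -136 (l(q) = -8*17 = -136)
F(u, n) = 249 + n (F(u, n) = n + 249 = 249 + n)
436177/F(205, l(5)) - 449315/(-236089) = 436177/(249 - 136) - 449315/(-236089) = 436177/113 - 449315*(-1/236089) = 436177*(1/113) + 449315/236089 = 436177/113 + 449315/236089 = 103027364348/26678057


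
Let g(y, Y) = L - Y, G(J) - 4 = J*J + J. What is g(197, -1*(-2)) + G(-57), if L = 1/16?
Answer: 51105/16 ≈ 3194.1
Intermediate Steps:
L = 1/16 ≈ 0.062500
G(J) = 4 + J + J² (G(J) = 4 + (J*J + J) = 4 + (J² + J) = 4 + (J + J²) = 4 + J + J²)
g(y, Y) = 1/16 - Y
g(197, -1*(-2)) + G(-57) = (1/16 - (-1)*(-2)) + (4 - 57 + (-57)²) = (1/16 - 1*2) + (4 - 57 + 3249) = (1/16 - 2) + 3196 = -31/16 + 3196 = 51105/16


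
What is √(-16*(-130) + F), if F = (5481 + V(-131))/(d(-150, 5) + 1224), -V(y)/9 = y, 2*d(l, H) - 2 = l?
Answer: √27584590/115 ≈ 45.670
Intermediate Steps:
d(l, H) = 1 + l/2
V(y) = -9*y
F = 666/115 (F = (5481 - 9*(-131))/((1 + (½)*(-150)) + 1224) = (5481 + 1179)/((1 - 75) + 1224) = 6660/(-74 + 1224) = 6660/1150 = 6660*(1/1150) = 666/115 ≈ 5.7913)
√(-16*(-130) + F) = √(-16*(-130) + 666/115) = √(2080 + 666/115) = √(239866/115) = √27584590/115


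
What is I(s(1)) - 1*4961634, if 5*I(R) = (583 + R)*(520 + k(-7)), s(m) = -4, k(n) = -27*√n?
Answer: -4901418 - 15633*I*√7/5 ≈ -4.9014e+6 - 8272.2*I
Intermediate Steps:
I(R) = (520 - 27*I*√7)*(583 + R)/5 (I(R) = ((583 + R)*(520 - 27*I*√7))/5 = ((520 - 27*I*√7)*(583 + R))/5 = (520 - 27*I*√7)*(583 + R)/5)
I(s(1)) - 1*4961634 = (60632 + 104*(-4) - 15741*I*√7/5 - 27/5*I*(-4)*√7) - 1*4961634 = (60632 - 416 - 15741*I*√7/5 + 108*I*√7/5) - 4961634 = (60216 - 15633*I*√7/5) - 4961634 = -4901418 - 15633*I*√7/5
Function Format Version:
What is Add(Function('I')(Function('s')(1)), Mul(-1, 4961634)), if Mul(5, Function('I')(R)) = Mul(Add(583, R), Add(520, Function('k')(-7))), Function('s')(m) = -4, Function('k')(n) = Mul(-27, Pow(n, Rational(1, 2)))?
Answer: Add(-4901418, Mul(Rational(-15633, 5), I, Pow(7, Rational(1, 2)))) ≈ Add(-4.9014e+6, Mul(-8272.2, I))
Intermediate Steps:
Function('I')(R) = Mul(Rational(1, 5), Add(520, Mul(-27, I, Pow(7, Rational(1, 2)))), Add(583, R)) (Function('I')(R) = Mul(Rational(1, 5), Mul(Add(583, R), Add(520, Mul(-27, Pow(-7, Rational(1, 2)))))) = Mul(Rational(1, 5), Mul(Add(583, R), Add(520, Mul(-27, Mul(I, Pow(7, Rational(1, 2))))))) = Mul(Rational(1, 5), Mul(Add(583, R), Add(520, Mul(-27, I, Pow(7, Rational(1, 2)))))) = Mul(Rational(1, 5), Mul(Add(520, Mul(-27, I, Pow(7, Rational(1, 2)))), Add(583, R))) = Mul(Rational(1, 5), Add(520, Mul(-27, I, Pow(7, Rational(1, 2)))), Add(583, R)))
Add(Function('I')(Function('s')(1)), Mul(-1, 4961634)) = Add(Add(60632, Mul(104, -4), Mul(Rational(-15741, 5), I, Pow(7, Rational(1, 2))), Mul(Rational(-27, 5), I, -4, Pow(7, Rational(1, 2)))), Mul(-1, 4961634)) = Add(Add(60632, -416, Mul(Rational(-15741, 5), I, Pow(7, Rational(1, 2))), Mul(Rational(108, 5), I, Pow(7, Rational(1, 2)))), -4961634) = Add(Add(60216, Mul(Rational(-15633, 5), I, Pow(7, Rational(1, 2)))), -4961634) = Add(-4901418, Mul(Rational(-15633, 5), I, Pow(7, Rational(1, 2))))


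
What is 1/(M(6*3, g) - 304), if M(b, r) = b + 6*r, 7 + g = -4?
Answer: -1/352 ≈ -0.0028409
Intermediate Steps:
g = -11 (g = -7 - 4 = -11)
1/(M(6*3, g) - 304) = 1/((6*3 + 6*(-11)) - 304) = 1/((18 - 66) - 304) = 1/(-48 - 304) = 1/(-352) = -1/352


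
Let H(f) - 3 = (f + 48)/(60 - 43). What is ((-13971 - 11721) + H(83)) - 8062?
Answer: -573636/17 ≈ -33743.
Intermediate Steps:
H(f) = 99/17 + f/17 (H(f) = 3 + (f + 48)/(60 - 43) = 3 + (48 + f)/17 = 3 + (48 + f)*(1/17) = 3 + (48/17 + f/17) = 99/17 + f/17)
((-13971 - 11721) + H(83)) - 8062 = ((-13971 - 11721) + (99/17 + (1/17)*83)) - 8062 = (-25692 + (99/17 + 83/17)) - 8062 = (-25692 + 182/17) - 8062 = -436582/17 - 8062 = -573636/17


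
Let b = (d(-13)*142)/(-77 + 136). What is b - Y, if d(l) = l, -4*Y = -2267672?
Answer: -33450008/59 ≈ -5.6695e+5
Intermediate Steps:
Y = 566918 (Y = -¼*(-2267672) = 566918)
b = -1846/59 (b = (-13*142)/(-77 + 136) = -1846/59 ≈ -31.288)
b - Y = -1846/59 - 1*566918 = -1846/59 - 566918 = -33450008/59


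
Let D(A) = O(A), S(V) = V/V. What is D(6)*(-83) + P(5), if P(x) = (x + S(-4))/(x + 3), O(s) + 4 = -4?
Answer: 2659/4 ≈ 664.75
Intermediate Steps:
O(s) = -8 (O(s) = -4 - 4 = -8)
S(V) = 1
D(A) = -8
P(x) = (1 + x)/(3 + x) (P(x) = (x + 1)/(x + 3) = (1 + x)/(3 + x))
D(6)*(-83) + P(5) = -8*(-83) + (1 + 5)/(3 + 5) = 664 + 6/8 = 664 + (1/8)*6 = 664 + 3/4 = 2659/4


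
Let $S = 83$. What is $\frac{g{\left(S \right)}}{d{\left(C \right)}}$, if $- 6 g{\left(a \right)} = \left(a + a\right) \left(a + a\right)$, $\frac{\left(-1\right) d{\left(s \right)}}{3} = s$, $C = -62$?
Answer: $- \frac{6889}{279} \approx -24.692$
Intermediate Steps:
$d{\left(s \right)} = - 3 s$
$g{\left(a \right)} = - \frac{2 a^{2}}{3}$ ($g{\left(a \right)} = - \frac{\left(a + a\right) \left(a + a\right)}{6} = - \frac{2 a 2 a}{6} = - \frac{4 a^{2}}{6} = - \frac{2 a^{2}}{3}$)
$\frac{g{\left(S \right)}}{d{\left(C \right)}} = \frac{\left(- \frac{2}{3}\right) 83^{2}}{\left(-3\right) \left(-62\right)} = \frac{\left(- \frac{2}{3}\right) 6889}{186} = \left(- \frac{13778}{3}\right) \frac{1}{186} = - \frac{6889}{279}$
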